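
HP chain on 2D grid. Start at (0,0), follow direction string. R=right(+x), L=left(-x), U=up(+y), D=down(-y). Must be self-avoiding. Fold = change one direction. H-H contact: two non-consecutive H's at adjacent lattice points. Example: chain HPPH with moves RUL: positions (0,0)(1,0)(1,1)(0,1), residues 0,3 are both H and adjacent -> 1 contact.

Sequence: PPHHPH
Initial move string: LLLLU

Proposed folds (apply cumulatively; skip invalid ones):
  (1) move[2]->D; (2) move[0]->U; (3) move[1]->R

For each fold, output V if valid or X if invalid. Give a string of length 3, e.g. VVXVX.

Answer: VVX

Derivation:
Initial: LLLLU -> [(0, 0), (-1, 0), (-2, 0), (-3, 0), (-4, 0), (-4, 1)]
Fold 1: move[2]->D => LLDLU VALID
Fold 2: move[0]->U => ULDLU VALID
Fold 3: move[1]->R => URDLU INVALID (collision), skipped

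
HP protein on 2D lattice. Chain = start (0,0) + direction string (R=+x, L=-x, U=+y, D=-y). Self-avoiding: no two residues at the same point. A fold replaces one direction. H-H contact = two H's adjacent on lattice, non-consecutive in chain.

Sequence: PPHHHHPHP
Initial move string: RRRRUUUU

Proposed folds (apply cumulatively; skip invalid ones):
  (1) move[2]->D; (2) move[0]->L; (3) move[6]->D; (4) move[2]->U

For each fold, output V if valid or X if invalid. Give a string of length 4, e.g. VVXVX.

Answer: VXXV

Derivation:
Initial: RRRRUUUU -> [(0, 0), (1, 0), (2, 0), (3, 0), (4, 0), (4, 1), (4, 2), (4, 3), (4, 4)]
Fold 1: move[2]->D => RRDRUUUU VALID
Fold 2: move[0]->L => LRDRUUUU INVALID (collision), skipped
Fold 3: move[6]->D => RRDRUUDU INVALID (collision), skipped
Fold 4: move[2]->U => RRURUUUU VALID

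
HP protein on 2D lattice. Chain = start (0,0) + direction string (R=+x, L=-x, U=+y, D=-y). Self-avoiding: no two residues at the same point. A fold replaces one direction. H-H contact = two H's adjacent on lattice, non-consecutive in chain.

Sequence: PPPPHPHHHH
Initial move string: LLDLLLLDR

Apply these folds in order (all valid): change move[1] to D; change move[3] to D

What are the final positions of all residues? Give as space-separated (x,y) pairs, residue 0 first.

Answer: (0,0) (-1,0) (-1,-1) (-1,-2) (-1,-3) (-2,-3) (-3,-3) (-4,-3) (-4,-4) (-3,-4)

Derivation:
Initial moves: LLDLLLLDR
Fold: move[1]->D => LDDLLLLDR (positions: [(0, 0), (-1, 0), (-1, -1), (-1, -2), (-2, -2), (-3, -2), (-4, -2), (-5, -2), (-5, -3), (-4, -3)])
Fold: move[3]->D => LDDDLLLDR (positions: [(0, 0), (-1, 0), (-1, -1), (-1, -2), (-1, -3), (-2, -3), (-3, -3), (-4, -3), (-4, -4), (-3, -4)])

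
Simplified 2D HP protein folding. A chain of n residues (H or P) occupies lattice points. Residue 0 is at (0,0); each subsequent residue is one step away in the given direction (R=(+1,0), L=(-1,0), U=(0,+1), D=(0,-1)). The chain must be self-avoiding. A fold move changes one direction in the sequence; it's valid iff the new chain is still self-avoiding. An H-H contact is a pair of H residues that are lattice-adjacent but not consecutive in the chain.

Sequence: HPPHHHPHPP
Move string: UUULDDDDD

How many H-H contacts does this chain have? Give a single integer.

Answer: 1

Derivation:
Positions: [(0, 0), (0, 1), (0, 2), (0, 3), (-1, 3), (-1, 2), (-1, 1), (-1, 0), (-1, -1), (-1, -2)]
H-H contact: residue 0 @(0,0) - residue 7 @(-1, 0)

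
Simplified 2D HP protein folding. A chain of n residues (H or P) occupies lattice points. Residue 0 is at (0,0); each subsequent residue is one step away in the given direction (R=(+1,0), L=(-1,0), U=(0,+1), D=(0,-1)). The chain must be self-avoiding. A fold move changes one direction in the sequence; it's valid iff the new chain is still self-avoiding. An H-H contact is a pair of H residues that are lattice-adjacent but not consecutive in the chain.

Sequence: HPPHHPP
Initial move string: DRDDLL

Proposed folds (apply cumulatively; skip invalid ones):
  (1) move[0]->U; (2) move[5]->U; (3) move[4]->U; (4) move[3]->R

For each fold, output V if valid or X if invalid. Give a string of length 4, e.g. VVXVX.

Answer: VXXX

Derivation:
Initial: DRDDLL -> [(0, 0), (0, -1), (1, -1), (1, -2), (1, -3), (0, -3), (-1, -3)]
Fold 1: move[0]->U => URDDLL VALID
Fold 2: move[5]->U => URDDLU INVALID (collision), skipped
Fold 3: move[4]->U => URDDUL INVALID (collision), skipped
Fold 4: move[3]->R => URDRLL INVALID (collision), skipped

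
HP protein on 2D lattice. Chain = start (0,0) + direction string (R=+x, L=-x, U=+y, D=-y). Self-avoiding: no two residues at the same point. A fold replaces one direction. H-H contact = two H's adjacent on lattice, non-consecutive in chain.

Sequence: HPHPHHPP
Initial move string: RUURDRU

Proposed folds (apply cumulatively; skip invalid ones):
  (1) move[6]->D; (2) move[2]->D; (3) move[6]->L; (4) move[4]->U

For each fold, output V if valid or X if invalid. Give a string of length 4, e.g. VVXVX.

Initial: RUURDRU -> [(0, 0), (1, 0), (1, 1), (1, 2), (2, 2), (2, 1), (3, 1), (3, 2)]
Fold 1: move[6]->D => RUURDRD VALID
Fold 2: move[2]->D => RUDRDRD INVALID (collision), skipped
Fold 3: move[6]->L => RUURDRL INVALID (collision), skipped
Fold 4: move[4]->U => RUURURD VALID

Answer: VXXV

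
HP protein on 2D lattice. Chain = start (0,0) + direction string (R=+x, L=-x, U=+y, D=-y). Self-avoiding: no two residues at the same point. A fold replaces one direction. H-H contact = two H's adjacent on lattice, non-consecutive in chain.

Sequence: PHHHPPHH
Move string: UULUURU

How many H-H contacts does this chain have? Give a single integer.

Answer: 0

Derivation:
Positions: [(0, 0), (0, 1), (0, 2), (-1, 2), (-1, 3), (-1, 4), (0, 4), (0, 5)]
No H-H contacts found.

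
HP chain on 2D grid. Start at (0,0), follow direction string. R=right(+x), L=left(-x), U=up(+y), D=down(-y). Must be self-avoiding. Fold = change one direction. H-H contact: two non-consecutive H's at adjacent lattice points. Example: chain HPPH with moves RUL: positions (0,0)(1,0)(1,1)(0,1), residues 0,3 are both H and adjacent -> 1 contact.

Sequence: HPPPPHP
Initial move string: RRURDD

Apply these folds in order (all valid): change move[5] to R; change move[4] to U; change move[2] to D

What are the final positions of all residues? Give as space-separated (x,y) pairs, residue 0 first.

Answer: (0,0) (1,0) (2,0) (2,-1) (3,-1) (3,0) (4,0)

Derivation:
Initial moves: RRURDD
Fold: move[5]->R => RRURDR (positions: [(0, 0), (1, 0), (2, 0), (2, 1), (3, 1), (3, 0), (4, 0)])
Fold: move[4]->U => RRURUR (positions: [(0, 0), (1, 0), (2, 0), (2, 1), (3, 1), (3, 2), (4, 2)])
Fold: move[2]->D => RRDRUR (positions: [(0, 0), (1, 0), (2, 0), (2, -1), (3, -1), (3, 0), (4, 0)])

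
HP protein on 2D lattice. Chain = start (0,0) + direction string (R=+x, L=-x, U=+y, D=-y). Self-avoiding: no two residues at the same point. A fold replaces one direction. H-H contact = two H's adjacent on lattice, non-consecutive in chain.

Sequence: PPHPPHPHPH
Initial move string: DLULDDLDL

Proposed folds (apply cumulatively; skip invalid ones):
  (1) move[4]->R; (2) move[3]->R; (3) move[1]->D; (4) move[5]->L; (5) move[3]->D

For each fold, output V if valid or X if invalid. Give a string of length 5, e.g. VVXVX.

Initial: DLULDDLDL -> [(0, 0), (0, -1), (-1, -1), (-1, 0), (-2, 0), (-2, -1), (-2, -2), (-3, -2), (-3, -3), (-4, -3)]
Fold 1: move[4]->R => DLULRDLDL INVALID (collision), skipped
Fold 2: move[3]->R => DLURDDLDL INVALID (collision), skipped
Fold 3: move[1]->D => DDULDDLDL INVALID (collision), skipped
Fold 4: move[5]->L => DLULDLLDL VALID
Fold 5: move[3]->D => DLUDDLLDL INVALID (collision), skipped

Answer: XXXVX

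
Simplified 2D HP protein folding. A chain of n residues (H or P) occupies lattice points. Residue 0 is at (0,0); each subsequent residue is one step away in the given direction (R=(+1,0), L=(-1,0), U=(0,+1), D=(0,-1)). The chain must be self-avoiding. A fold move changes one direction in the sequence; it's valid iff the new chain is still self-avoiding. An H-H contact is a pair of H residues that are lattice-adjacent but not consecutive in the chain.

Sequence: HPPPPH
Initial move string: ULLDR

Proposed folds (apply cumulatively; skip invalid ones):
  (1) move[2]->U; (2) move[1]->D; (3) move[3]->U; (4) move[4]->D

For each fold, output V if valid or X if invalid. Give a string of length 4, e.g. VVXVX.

Initial: ULLDR -> [(0, 0), (0, 1), (-1, 1), (-2, 1), (-2, 0), (-1, 0)]
Fold 1: move[2]->U => ULUDR INVALID (collision), skipped
Fold 2: move[1]->D => UDLDR INVALID (collision), skipped
Fold 3: move[3]->U => ULLUR VALID
Fold 4: move[4]->D => ULLUD INVALID (collision), skipped

Answer: XXVX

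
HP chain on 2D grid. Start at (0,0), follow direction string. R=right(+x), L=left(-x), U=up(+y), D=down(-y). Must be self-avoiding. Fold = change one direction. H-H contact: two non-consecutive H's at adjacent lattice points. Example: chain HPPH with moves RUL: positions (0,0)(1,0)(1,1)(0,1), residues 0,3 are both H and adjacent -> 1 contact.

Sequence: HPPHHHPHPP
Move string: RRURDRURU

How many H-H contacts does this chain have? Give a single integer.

Answer: 1

Derivation:
Positions: [(0, 0), (1, 0), (2, 0), (2, 1), (3, 1), (3, 0), (4, 0), (4, 1), (5, 1), (5, 2)]
H-H contact: residue 4 @(3,1) - residue 7 @(4, 1)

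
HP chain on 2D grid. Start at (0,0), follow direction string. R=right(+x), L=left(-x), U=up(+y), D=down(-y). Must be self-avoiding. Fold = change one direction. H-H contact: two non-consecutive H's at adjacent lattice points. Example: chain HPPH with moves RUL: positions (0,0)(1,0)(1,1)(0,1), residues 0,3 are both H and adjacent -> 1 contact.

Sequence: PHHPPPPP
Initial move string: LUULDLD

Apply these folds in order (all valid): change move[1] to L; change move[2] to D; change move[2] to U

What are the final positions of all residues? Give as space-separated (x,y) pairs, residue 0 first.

Initial moves: LUULDLD
Fold: move[1]->L => LLULDLD (positions: [(0, 0), (-1, 0), (-2, 0), (-2, 1), (-3, 1), (-3, 0), (-4, 0), (-4, -1)])
Fold: move[2]->D => LLDLDLD (positions: [(0, 0), (-1, 0), (-2, 0), (-2, -1), (-3, -1), (-3, -2), (-4, -2), (-4, -3)])
Fold: move[2]->U => LLULDLD (positions: [(0, 0), (-1, 0), (-2, 0), (-2, 1), (-3, 1), (-3, 0), (-4, 0), (-4, -1)])

Answer: (0,0) (-1,0) (-2,0) (-2,1) (-3,1) (-3,0) (-4,0) (-4,-1)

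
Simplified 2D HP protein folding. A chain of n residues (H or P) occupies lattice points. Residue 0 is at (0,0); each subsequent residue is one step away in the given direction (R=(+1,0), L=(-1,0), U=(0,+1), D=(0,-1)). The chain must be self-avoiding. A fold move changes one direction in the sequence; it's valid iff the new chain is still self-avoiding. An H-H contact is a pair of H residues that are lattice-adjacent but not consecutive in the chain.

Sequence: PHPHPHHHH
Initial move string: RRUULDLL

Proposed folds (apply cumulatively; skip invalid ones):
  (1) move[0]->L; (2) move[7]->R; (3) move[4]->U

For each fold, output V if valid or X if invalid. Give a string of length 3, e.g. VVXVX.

Initial: RRUULDLL -> [(0, 0), (1, 0), (2, 0), (2, 1), (2, 2), (1, 2), (1, 1), (0, 1), (-1, 1)]
Fold 1: move[0]->L => LRUULDLL INVALID (collision), skipped
Fold 2: move[7]->R => RRUULDLR INVALID (collision), skipped
Fold 3: move[4]->U => RRUUUDLL INVALID (collision), skipped

Answer: XXX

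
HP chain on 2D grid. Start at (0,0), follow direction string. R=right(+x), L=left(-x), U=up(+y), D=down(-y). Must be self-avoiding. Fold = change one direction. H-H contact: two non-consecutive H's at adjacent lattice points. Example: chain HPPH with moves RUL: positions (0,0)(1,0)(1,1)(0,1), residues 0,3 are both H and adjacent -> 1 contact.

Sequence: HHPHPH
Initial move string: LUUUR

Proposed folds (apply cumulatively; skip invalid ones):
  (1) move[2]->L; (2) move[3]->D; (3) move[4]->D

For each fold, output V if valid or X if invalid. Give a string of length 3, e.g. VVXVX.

Initial: LUUUR -> [(0, 0), (-1, 0), (-1, 1), (-1, 2), (-1, 3), (0, 3)]
Fold 1: move[2]->L => LULUR VALID
Fold 2: move[3]->D => LULDR INVALID (collision), skipped
Fold 3: move[4]->D => LULUD INVALID (collision), skipped

Answer: VXX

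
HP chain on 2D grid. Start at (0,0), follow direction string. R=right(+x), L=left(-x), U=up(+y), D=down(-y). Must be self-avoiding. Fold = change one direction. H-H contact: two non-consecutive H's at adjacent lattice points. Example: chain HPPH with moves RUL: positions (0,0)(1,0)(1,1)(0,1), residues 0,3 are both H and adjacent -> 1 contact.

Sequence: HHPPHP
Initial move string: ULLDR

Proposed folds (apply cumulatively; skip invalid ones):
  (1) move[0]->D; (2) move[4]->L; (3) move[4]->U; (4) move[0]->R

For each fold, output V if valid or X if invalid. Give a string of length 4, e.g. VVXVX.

Initial: ULLDR -> [(0, 0), (0, 1), (-1, 1), (-2, 1), (-2, 0), (-1, 0)]
Fold 1: move[0]->D => DLLDR VALID
Fold 2: move[4]->L => DLLDL VALID
Fold 3: move[4]->U => DLLDU INVALID (collision), skipped
Fold 4: move[0]->R => RLLDL INVALID (collision), skipped

Answer: VVXX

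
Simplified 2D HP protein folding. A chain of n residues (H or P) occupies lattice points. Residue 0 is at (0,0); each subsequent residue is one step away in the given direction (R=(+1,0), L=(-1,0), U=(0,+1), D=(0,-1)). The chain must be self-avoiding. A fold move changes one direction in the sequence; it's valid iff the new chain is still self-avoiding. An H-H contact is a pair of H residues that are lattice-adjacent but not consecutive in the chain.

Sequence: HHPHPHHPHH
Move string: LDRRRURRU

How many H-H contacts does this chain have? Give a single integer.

Positions: [(0, 0), (-1, 0), (-1, -1), (0, -1), (1, -1), (2, -1), (2, 0), (3, 0), (4, 0), (4, 1)]
H-H contact: residue 0 @(0,0) - residue 3 @(0, -1)

Answer: 1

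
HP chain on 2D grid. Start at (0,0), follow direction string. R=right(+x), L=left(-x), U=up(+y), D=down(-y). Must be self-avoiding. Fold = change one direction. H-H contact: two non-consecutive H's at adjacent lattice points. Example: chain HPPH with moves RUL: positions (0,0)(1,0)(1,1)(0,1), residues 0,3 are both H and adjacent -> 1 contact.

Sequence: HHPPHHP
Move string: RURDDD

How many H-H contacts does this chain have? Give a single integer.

Answer: 1

Derivation:
Positions: [(0, 0), (1, 0), (1, 1), (2, 1), (2, 0), (2, -1), (2, -2)]
H-H contact: residue 1 @(1,0) - residue 4 @(2, 0)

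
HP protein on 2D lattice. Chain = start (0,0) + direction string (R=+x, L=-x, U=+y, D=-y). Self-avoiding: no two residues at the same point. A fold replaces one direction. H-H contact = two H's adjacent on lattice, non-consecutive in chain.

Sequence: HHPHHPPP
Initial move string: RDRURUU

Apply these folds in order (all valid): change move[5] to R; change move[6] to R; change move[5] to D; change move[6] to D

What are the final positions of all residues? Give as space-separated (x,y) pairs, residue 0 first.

Initial moves: RDRURUU
Fold: move[5]->R => RDRURRU (positions: [(0, 0), (1, 0), (1, -1), (2, -1), (2, 0), (3, 0), (4, 0), (4, 1)])
Fold: move[6]->R => RDRURRR (positions: [(0, 0), (1, 0), (1, -1), (2, -1), (2, 0), (3, 0), (4, 0), (5, 0)])
Fold: move[5]->D => RDRURDR (positions: [(0, 0), (1, 0), (1, -1), (2, -1), (2, 0), (3, 0), (3, -1), (4, -1)])
Fold: move[6]->D => RDRURDD (positions: [(0, 0), (1, 0), (1, -1), (2, -1), (2, 0), (3, 0), (3, -1), (3, -2)])

Answer: (0,0) (1,0) (1,-1) (2,-1) (2,0) (3,0) (3,-1) (3,-2)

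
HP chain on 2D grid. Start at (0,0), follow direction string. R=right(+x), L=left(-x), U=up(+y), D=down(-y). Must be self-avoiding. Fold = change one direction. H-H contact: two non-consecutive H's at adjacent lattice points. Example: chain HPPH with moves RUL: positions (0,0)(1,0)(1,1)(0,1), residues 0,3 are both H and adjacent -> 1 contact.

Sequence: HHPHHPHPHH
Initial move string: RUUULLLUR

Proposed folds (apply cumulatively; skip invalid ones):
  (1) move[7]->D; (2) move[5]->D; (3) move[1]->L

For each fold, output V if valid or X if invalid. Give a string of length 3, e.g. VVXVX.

Initial: RUUULLLUR -> [(0, 0), (1, 0), (1, 1), (1, 2), (1, 3), (0, 3), (-1, 3), (-2, 3), (-2, 4), (-1, 4)]
Fold 1: move[7]->D => RUUULLLDR VALID
Fold 2: move[5]->D => RUUULDLDR VALID
Fold 3: move[1]->L => RLUULDLDR INVALID (collision), skipped

Answer: VVX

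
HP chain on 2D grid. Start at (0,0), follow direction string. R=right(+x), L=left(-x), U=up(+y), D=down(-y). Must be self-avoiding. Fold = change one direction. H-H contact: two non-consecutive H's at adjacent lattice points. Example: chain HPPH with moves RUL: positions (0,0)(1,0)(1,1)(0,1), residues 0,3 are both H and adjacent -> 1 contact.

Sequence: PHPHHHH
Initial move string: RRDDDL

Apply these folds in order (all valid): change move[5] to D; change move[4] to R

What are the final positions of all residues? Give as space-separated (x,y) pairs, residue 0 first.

Initial moves: RRDDDL
Fold: move[5]->D => RRDDDD (positions: [(0, 0), (1, 0), (2, 0), (2, -1), (2, -2), (2, -3), (2, -4)])
Fold: move[4]->R => RRDDRD (positions: [(0, 0), (1, 0), (2, 0), (2, -1), (2, -2), (3, -2), (3, -3)])

Answer: (0,0) (1,0) (2,0) (2,-1) (2,-2) (3,-2) (3,-3)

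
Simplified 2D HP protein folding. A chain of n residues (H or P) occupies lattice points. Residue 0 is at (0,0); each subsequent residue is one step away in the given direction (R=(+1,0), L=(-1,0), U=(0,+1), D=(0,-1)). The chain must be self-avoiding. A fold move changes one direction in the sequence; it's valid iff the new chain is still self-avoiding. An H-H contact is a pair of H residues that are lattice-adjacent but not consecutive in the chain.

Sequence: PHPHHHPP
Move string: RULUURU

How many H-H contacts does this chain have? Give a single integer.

Positions: [(0, 0), (1, 0), (1, 1), (0, 1), (0, 2), (0, 3), (1, 3), (1, 4)]
No H-H contacts found.

Answer: 0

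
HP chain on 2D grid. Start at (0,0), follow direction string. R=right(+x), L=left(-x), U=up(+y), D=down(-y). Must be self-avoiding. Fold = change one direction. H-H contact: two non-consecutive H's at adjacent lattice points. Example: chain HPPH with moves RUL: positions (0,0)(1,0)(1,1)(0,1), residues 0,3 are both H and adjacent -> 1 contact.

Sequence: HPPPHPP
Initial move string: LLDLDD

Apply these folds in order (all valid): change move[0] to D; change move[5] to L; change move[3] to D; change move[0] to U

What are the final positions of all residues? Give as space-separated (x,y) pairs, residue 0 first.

Initial moves: LLDLDD
Fold: move[0]->D => DLDLDD (positions: [(0, 0), (0, -1), (-1, -1), (-1, -2), (-2, -2), (-2, -3), (-2, -4)])
Fold: move[5]->L => DLDLDL (positions: [(0, 0), (0, -1), (-1, -1), (-1, -2), (-2, -2), (-2, -3), (-3, -3)])
Fold: move[3]->D => DLDDDL (positions: [(0, 0), (0, -1), (-1, -1), (-1, -2), (-1, -3), (-1, -4), (-2, -4)])
Fold: move[0]->U => ULDDDL (positions: [(0, 0), (0, 1), (-1, 1), (-1, 0), (-1, -1), (-1, -2), (-2, -2)])

Answer: (0,0) (0,1) (-1,1) (-1,0) (-1,-1) (-1,-2) (-2,-2)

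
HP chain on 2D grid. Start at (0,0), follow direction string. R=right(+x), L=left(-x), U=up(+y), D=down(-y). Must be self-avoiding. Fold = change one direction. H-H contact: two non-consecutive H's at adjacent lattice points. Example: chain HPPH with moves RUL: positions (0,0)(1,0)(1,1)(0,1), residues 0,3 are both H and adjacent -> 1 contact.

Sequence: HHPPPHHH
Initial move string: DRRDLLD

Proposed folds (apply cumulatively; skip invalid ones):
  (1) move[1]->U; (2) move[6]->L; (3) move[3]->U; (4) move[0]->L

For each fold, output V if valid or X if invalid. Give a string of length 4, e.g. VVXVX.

Initial: DRRDLLD -> [(0, 0), (0, -1), (1, -1), (2, -1), (2, -2), (1, -2), (0, -2), (0, -3)]
Fold 1: move[1]->U => DURDLLD INVALID (collision), skipped
Fold 2: move[6]->L => DRRDLLL VALID
Fold 3: move[3]->U => DRRULLL INVALID (collision), skipped
Fold 4: move[0]->L => LRRDLLL INVALID (collision), skipped

Answer: XVXX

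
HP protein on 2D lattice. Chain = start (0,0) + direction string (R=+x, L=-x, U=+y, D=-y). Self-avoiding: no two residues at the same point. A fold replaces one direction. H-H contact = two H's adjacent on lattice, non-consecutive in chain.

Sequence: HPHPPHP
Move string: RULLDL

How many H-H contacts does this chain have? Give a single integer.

Positions: [(0, 0), (1, 0), (1, 1), (0, 1), (-1, 1), (-1, 0), (-2, 0)]
H-H contact: residue 0 @(0,0) - residue 5 @(-1, 0)

Answer: 1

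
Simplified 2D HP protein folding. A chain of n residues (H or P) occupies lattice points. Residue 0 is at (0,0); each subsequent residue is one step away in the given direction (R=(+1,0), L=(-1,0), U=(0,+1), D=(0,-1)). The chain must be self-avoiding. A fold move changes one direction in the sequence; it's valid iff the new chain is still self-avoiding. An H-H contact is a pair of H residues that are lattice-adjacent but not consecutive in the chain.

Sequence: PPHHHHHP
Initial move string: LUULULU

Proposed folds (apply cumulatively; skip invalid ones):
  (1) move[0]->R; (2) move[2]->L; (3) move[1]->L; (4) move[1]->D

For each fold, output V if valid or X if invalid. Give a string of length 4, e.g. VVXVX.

Answer: VVXV

Derivation:
Initial: LUULULU -> [(0, 0), (-1, 0), (-1, 1), (-1, 2), (-2, 2), (-2, 3), (-3, 3), (-3, 4)]
Fold 1: move[0]->R => RUULULU VALID
Fold 2: move[2]->L => RULLULU VALID
Fold 3: move[1]->L => RLLLULU INVALID (collision), skipped
Fold 4: move[1]->D => RDLLULU VALID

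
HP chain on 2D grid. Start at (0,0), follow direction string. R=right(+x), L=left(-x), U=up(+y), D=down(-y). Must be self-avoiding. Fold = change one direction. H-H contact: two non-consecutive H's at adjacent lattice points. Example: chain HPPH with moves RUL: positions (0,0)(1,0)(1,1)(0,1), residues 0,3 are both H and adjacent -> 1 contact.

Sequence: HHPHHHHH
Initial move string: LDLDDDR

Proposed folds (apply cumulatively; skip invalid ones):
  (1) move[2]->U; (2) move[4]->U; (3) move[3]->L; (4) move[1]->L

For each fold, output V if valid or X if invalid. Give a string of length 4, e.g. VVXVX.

Initial: LDLDDDR -> [(0, 0), (-1, 0), (-1, -1), (-2, -1), (-2, -2), (-2, -3), (-2, -4), (-1, -4)]
Fold 1: move[2]->U => LDUDDDR INVALID (collision), skipped
Fold 2: move[4]->U => LDLDUDR INVALID (collision), skipped
Fold 3: move[3]->L => LDLLDDR VALID
Fold 4: move[1]->L => LLLLDDR VALID

Answer: XXVV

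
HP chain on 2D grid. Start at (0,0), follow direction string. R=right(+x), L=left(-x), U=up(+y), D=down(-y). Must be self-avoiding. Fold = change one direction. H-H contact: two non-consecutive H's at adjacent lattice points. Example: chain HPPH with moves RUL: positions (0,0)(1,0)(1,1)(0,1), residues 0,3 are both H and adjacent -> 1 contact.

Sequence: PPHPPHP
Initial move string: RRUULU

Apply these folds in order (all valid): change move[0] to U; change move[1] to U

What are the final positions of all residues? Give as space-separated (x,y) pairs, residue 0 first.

Initial moves: RRUULU
Fold: move[0]->U => URUULU (positions: [(0, 0), (0, 1), (1, 1), (1, 2), (1, 3), (0, 3), (0, 4)])
Fold: move[1]->U => UUUULU (positions: [(0, 0), (0, 1), (0, 2), (0, 3), (0, 4), (-1, 4), (-1, 5)])

Answer: (0,0) (0,1) (0,2) (0,3) (0,4) (-1,4) (-1,5)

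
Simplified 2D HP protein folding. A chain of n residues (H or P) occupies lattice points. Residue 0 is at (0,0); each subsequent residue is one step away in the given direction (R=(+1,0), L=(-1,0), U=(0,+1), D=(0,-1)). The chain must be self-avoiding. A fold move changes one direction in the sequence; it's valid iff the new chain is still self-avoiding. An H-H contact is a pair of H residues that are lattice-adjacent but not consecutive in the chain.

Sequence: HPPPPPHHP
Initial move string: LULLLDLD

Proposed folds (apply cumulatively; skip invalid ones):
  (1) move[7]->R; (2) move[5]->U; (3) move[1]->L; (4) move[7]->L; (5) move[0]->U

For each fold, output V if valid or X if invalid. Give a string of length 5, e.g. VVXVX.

Answer: XVVVV

Derivation:
Initial: LULLLDLD -> [(0, 0), (-1, 0), (-1, 1), (-2, 1), (-3, 1), (-4, 1), (-4, 0), (-5, 0), (-5, -1)]
Fold 1: move[7]->R => LULLLDLR INVALID (collision), skipped
Fold 2: move[5]->U => LULLLULD VALID
Fold 3: move[1]->L => LLLLLULD VALID
Fold 4: move[7]->L => LLLLLULL VALID
Fold 5: move[0]->U => ULLLLULL VALID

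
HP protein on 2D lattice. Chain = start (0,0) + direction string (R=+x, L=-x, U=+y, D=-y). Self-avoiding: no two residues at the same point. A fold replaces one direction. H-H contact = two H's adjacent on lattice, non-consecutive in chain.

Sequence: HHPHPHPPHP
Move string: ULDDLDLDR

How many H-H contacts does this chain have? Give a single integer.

Positions: [(0, 0), (0, 1), (-1, 1), (-1, 0), (-1, -1), (-2, -1), (-2, -2), (-3, -2), (-3, -3), (-2, -3)]
H-H contact: residue 0 @(0,0) - residue 3 @(-1, 0)

Answer: 1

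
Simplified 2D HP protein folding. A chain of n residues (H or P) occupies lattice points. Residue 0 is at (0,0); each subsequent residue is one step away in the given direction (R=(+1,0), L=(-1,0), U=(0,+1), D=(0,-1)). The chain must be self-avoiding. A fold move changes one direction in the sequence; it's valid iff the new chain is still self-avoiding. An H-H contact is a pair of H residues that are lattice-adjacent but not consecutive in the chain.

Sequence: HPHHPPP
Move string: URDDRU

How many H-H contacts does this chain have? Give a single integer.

Answer: 1

Derivation:
Positions: [(0, 0), (0, 1), (1, 1), (1, 0), (1, -1), (2, -1), (2, 0)]
H-H contact: residue 0 @(0,0) - residue 3 @(1, 0)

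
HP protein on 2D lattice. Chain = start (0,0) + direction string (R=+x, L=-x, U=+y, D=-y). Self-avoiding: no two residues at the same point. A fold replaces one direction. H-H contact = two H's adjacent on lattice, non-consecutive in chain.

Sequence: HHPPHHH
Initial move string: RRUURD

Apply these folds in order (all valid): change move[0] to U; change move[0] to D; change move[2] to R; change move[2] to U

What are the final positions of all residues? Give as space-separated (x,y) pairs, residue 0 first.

Answer: (0,0) (0,-1) (1,-1) (1,0) (1,1) (2,1) (2,0)

Derivation:
Initial moves: RRUURD
Fold: move[0]->U => URUURD (positions: [(0, 0), (0, 1), (1, 1), (1, 2), (1, 3), (2, 3), (2, 2)])
Fold: move[0]->D => DRUURD (positions: [(0, 0), (0, -1), (1, -1), (1, 0), (1, 1), (2, 1), (2, 0)])
Fold: move[2]->R => DRRURD (positions: [(0, 0), (0, -1), (1, -1), (2, -1), (2, 0), (3, 0), (3, -1)])
Fold: move[2]->U => DRUURD (positions: [(0, 0), (0, -1), (1, -1), (1, 0), (1, 1), (2, 1), (2, 0)])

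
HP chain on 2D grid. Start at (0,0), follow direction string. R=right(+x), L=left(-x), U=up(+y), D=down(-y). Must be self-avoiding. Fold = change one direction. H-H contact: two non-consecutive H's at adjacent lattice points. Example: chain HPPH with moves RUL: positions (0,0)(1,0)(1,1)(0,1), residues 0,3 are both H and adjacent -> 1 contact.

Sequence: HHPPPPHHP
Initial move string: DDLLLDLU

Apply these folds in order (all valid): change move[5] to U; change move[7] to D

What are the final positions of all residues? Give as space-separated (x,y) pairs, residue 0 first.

Initial moves: DDLLLDLU
Fold: move[5]->U => DDLLLULU (positions: [(0, 0), (0, -1), (0, -2), (-1, -2), (-2, -2), (-3, -2), (-3, -1), (-4, -1), (-4, 0)])
Fold: move[7]->D => DDLLLULD (positions: [(0, 0), (0, -1), (0, -2), (-1, -2), (-2, -2), (-3, -2), (-3, -1), (-4, -1), (-4, -2)])

Answer: (0,0) (0,-1) (0,-2) (-1,-2) (-2,-2) (-3,-2) (-3,-1) (-4,-1) (-4,-2)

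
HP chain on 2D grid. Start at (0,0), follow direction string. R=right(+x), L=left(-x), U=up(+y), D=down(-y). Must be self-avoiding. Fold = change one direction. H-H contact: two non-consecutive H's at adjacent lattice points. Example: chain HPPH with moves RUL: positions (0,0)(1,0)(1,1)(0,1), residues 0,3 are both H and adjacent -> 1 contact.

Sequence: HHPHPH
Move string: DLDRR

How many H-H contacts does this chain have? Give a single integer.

Answer: 0

Derivation:
Positions: [(0, 0), (0, -1), (-1, -1), (-1, -2), (0, -2), (1, -2)]
No H-H contacts found.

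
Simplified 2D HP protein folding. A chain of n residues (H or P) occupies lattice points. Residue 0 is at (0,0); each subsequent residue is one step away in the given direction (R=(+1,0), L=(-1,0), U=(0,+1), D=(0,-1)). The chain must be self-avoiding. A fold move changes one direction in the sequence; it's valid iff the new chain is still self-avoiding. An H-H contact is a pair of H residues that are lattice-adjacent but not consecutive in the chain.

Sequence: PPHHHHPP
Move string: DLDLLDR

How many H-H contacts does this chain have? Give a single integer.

Positions: [(0, 0), (0, -1), (-1, -1), (-1, -2), (-2, -2), (-3, -2), (-3, -3), (-2, -3)]
No H-H contacts found.

Answer: 0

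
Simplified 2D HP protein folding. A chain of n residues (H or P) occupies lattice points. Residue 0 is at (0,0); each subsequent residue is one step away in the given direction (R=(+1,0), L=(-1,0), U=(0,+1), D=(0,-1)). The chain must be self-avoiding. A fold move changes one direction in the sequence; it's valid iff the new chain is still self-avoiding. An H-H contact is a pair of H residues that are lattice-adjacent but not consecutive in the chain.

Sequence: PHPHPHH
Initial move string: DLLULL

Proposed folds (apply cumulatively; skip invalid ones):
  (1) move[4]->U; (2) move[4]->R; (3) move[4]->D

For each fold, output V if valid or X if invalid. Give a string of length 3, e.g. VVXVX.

Answer: VXX

Derivation:
Initial: DLLULL -> [(0, 0), (0, -1), (-1, -1), (-2, -1), (-2, 0), (-3, 0), (-4, 0)]
Fold 1: move[4]->U => DLLUUL VALID
Fold 2: move[4]->R => DLLURL INVALID (collision), skipped
Fold 3: move[4]->D => DLLUDL INVALID (collision), skipped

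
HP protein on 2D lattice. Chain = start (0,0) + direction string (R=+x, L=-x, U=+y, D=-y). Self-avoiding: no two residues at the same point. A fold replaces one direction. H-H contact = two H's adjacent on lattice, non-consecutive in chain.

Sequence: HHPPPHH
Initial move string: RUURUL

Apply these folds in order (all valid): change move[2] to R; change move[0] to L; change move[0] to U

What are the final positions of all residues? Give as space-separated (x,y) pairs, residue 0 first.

Initial moves: RUURUL
Fold: move[2]->R => RURRUL (positions: [(0, 0), (1, 0), (1, 1), (2, 1), (3, 1), (3, 2), (2, 2)])
Fold: move[0]->L => LURRUL (positions: [(0, 0), (-1, 0), (-1, 1), (0, 1), (1, 1), (1, 2), (0, 2)])
Fold: move[0]->U => UURRUL (positions: [(0, 0), (0, 1), (0, 2), (1, 2), (2, 2), (2, 3), (1, 3)])

Answer: (0,0) (0,1) (0,2) (1,2) (2,2) (2,3) (1,3)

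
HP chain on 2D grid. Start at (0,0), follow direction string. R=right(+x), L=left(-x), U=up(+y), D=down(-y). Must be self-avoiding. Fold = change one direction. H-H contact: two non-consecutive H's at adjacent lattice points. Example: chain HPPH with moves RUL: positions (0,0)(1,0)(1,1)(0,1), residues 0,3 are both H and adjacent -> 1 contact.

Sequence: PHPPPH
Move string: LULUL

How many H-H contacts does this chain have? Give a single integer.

Answer: 0

Derivation:
Positions: [(0, 0), (-1, 0), (-1, 1), (-2, 1), (-2, 2), (-3, 2)]
No H-H contacts found.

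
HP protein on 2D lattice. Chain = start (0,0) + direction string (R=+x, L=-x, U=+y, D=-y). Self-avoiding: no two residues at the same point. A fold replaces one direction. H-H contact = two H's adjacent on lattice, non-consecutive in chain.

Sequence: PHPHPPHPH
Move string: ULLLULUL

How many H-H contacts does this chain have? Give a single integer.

Positions: [(0, 0), (0, 1), (-1, 1), (-2, 1), (-3, 1), (-3, 2), (-4, 2), (-4, 3), (-5, 3)]
No H-H contacts found.

Answer: 0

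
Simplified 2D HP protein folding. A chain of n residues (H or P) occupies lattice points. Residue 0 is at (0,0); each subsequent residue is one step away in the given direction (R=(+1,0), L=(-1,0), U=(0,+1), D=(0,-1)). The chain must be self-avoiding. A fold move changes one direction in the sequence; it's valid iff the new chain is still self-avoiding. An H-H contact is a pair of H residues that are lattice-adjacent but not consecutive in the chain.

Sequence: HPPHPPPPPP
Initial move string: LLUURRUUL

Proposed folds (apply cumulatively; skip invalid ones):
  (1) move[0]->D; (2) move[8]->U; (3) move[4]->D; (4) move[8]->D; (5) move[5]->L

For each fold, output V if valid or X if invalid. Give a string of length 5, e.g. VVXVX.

Initial: LLUURRUUL -> [(0, 0), (-1, 0), (-2, 0), (-2, 1), (-2, 2), (-1, 2), (0, 2), (0, 3), (0, 4), (-1, 4)]
Fold 1: move[0]->D => DLUURRUUL VALID
Fold 2: move[8]->U => DLUURRUUU VALID
Fold 3: move[4]->D => DLUUDRUUU INVALID (collision), skipped
Fold 4: move[8]->D => DLUURRUUD INVALID (collision), skipped
Fold 5: move[5]->L => DLUURLUUU INVALID (collision), skipped

Answer: VVXXX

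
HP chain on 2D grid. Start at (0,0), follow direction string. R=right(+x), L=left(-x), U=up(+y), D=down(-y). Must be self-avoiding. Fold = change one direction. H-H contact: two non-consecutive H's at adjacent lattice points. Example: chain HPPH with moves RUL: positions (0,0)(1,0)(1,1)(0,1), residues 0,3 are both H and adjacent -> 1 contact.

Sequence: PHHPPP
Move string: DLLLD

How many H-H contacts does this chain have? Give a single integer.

Positions: [(0, 0), (0, -1), (-1, -1), (-2, -1), (-3, -1), (-3, -2)]
No H-H contacts found.

Answer: 0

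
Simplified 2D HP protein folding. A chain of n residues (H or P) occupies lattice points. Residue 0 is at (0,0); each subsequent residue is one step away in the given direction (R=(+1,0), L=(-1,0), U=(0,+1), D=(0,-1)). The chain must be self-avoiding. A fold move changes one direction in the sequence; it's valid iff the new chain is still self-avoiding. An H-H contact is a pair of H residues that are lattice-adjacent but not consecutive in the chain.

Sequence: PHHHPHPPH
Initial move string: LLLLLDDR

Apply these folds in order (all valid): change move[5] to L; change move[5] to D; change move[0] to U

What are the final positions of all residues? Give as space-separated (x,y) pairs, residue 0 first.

Initial moves: LLLLLDDR
Fold: move[5]->L => LLLLLLDR (positions: [(0, 0), (-1, 0), (-2, 0), (-3, 0), (-4, 0), (-5, 0), (-6, 0), (-6, -1), (-5, -1)])
Fold: move[5]->D => LLLLLDDR (positions: [(0, 0), (-1, 0), (-2, 0), (-3, 0), (-4, 0), (-5, 0), (-5, -1), (-5, -2), (-4, -2)])
Fold: move[0]->U => ULLLLDDR (positions: [(0, 0), (0, 1), (-1, 1), (-2, 1), (-3, 1), (-4, 1), (-4, 0), (-4, -1), (-3, -1)])

Answer: (0,0) (0,1) (-1,1) (-2,1) (-3,1) (-4,1) (-4,0) (-4,-1) (-3,-1)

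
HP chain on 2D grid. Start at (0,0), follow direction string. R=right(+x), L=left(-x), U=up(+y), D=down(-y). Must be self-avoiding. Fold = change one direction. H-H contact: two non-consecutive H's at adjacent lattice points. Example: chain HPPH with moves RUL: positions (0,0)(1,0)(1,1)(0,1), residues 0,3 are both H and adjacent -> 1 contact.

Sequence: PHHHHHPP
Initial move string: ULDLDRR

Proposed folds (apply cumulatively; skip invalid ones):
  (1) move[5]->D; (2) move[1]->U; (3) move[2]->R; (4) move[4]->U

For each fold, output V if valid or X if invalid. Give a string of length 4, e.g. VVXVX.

Answer: VXXX

Derivation:
Initial: ULDLDRR -> [(0, 0), (0, 1), (-1, 1), (-1, 0), (-2, 0), (-2, -1), (-1, -1), (0, -1)]
Fold 1: move[5]->D => ULDLDDR VALID
Fold 2: move[1]->U => UUDLDDR INVALID (collision), skipped
Fold 3: move[2]->R => ULRLDDR INVALID (collision), skipped
Fold 4: move[4]->U => ULDLUDR INVALID (collision), skipped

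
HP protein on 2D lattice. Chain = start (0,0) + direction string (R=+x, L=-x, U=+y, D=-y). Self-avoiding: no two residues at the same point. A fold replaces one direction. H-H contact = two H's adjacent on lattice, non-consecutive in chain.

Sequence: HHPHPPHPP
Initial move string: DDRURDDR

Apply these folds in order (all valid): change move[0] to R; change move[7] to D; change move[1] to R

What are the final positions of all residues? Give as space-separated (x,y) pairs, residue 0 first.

Initial moves: DDRURDDR
Fold: move[0]->R => RDRURDDR (positions: [(0, 0), (1, 0), (1, -1), (2, -1), (2, 0), (3, 0), (3, -1), (3, -2), (4, -2)])
Fold: move[7]->D => RDRURDDD (positions: [(0, 0), (1, 0), (1, -1), (2, -1), (2, 0), (3, 0), (3, -1), (3, -2), (3, -3)])
Fold: move[1]->R => RRRURDDD (positions: [(0, 0), (1, 0), (2, 0), (3, 0), (3, 1), (4, 1), (4, 0), (4, -1), (4, -2)])

Answer: (0,0) (1,0) (2,0) (3,0) (3,1) (4,1) (4,0) (4,-1) (4,-2)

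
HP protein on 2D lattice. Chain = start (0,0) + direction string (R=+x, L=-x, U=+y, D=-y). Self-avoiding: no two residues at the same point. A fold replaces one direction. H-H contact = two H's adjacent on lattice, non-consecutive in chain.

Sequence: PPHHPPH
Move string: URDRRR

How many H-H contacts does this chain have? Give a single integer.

Answer: 0

Derivation:
Positions: [(0, 0), (0, 1), (1, 1), (1, 0), (2, 0), (3, 0), (4, 0)]
No H-H contacts found.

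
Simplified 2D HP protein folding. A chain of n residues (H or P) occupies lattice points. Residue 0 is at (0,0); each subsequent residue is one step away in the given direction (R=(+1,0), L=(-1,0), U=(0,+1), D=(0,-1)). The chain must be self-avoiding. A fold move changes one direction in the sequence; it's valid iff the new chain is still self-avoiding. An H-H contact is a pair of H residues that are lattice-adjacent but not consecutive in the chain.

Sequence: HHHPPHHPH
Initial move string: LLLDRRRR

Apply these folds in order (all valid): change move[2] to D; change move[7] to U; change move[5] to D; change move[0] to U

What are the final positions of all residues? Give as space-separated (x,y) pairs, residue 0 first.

Answer: (0,0) (0,1) (-1,1) (-1,0) (-1,-1) (0,-1) (0,-2) (1,-2) (1,-1)

Derivation:
Initial moves: LLLDRRRR
Fold: move[2]->D => LLDDRRRR (positions: [(0, 0), (-1, 0), (-2, 0), (-2, -1), (-2, -2), (-1, -2), (0, -2), (1, -2), (2, -2)])
Fold: move[7]->U => LLDDRRRU (positions: [(0, 0), (-1, 0), (-2, 0), (-2, -1), (-2, -2), (-1, -2), (0, -2), (1, -2), (1, -1)])
Fold: move[5]->D => LLDDRDRU (positions: [(0, 0), (-1, 0), (-2, 0), (-2, -1), (-2, -2), (-1, -2), (-1, -3), (0, -3), (0, -2)])
Fold: move[0]->U => ULDDRDRU (positions: [(0, 0), (0, 1), (-1, 1), (-1, 0), (-1, -1), (0, -1), (0, -2), (1, -2), (1, -1)])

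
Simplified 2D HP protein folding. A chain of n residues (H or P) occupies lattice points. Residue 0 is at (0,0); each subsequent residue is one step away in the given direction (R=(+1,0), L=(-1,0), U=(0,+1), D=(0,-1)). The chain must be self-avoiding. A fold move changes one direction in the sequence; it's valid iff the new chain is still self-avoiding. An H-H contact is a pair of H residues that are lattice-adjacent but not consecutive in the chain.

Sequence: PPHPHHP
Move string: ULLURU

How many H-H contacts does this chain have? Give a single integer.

Positions: [(0, 0), (0, 1), (-1, 1), (-2, 1), (-2, 2), (-1, 2), (-1, 3)]
H-H contact: residue 2 @(-1,1) - residue 5 @(-1, 2)

Answer: 1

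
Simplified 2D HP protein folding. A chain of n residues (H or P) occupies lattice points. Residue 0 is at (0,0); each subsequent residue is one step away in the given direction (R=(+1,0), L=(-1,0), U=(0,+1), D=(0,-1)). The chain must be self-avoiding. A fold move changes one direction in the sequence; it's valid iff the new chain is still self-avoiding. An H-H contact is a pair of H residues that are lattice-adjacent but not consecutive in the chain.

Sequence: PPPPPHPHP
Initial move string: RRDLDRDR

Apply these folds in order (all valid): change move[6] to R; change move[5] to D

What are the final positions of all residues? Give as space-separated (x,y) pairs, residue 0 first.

Answer: (0,0) (1,0) (2,0) (2,-1) (1,-1) (1,-2) (1,-3) (2,-3) (3,-3)

Derivation:
Initial moves: RRDLDRDR
Fold: move[6]->R => RRDLDRRR (positions: [(0, 0), (1, 0), (2, 0), (2, -1), (1, -1), (1, -2), (2, -2), (3, -2), (4, -2)])
Fold: move[5]->D => RRDLDDRR (positions: [(0, 0), (1, 0), (2, 0), (2, -1), (1, -1), (1, -2), (1, -3), (2, -3), (3, -3)])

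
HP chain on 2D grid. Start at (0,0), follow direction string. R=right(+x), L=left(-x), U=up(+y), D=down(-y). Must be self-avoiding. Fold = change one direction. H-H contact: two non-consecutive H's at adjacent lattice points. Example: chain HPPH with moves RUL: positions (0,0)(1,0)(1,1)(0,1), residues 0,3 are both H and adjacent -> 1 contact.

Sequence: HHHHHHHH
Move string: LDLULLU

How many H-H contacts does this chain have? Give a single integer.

Positions: [(0, 0), (-1, 0), (-1, -1), (-2, -1), (-2, 0), (-3, 0), (-4, 0), (-4, 1)]
H-H contact: residue 1 @(-1,0) - residue 4 @(-2, 0)

Answer: 1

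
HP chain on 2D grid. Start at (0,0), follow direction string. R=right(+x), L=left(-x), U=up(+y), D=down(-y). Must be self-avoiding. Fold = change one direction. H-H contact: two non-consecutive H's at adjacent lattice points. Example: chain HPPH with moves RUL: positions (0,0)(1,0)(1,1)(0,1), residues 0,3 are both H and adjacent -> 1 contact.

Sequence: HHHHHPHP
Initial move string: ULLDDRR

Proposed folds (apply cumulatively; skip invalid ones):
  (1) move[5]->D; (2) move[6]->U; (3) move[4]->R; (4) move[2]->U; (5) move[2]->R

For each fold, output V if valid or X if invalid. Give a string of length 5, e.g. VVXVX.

Initial: ULLDDRR -> [(0, 0), (0, 1), (-1, 1), (-2, 1), (-2, 0), (-2, -1), (-1, -1), (0, -1)]
Fold 1: move[5]->D => ULLDDDR VALID
Fold 2: move[6]->U => ULLDDDU INVALID (collision), skipped
Fold 3: move[4]->R => ULLDRDR VALID
Fold 4: move[2]->U => ULUDRDR INVALID (collision), skipped
Fold 5: move[2]->R => ULRDRDR INVALID (collision), skipped

Answer: VXVXX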